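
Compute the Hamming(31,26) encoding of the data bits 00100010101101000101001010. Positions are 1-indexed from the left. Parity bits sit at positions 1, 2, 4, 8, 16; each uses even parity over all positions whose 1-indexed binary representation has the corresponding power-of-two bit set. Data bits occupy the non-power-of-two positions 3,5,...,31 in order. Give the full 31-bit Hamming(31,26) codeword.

1000010000101010101000101001010

Place data bits at non-power-of-two positions: b3=0, b5=0, b6=1, b7=0, b9=0, b10=0, b11=1, b12=0, b13=1, b14=0, b15=1, b17=1, b18=0, b19=1, b20=0, b21=0, b22=0, b23=1, b24=0, b25=1, b26=0, b27=0, b28=1, b29=0, b30=1, b31=0.
p1 = XOR of data positions {3,5,7,9,11,13,15,17,19,21,23,25,27,29,31} = 0⊕0⊕0⊕0⊕1⊕1⊕1⊕1⊕1⊕0⊕1⊕1⊕0⊕0⊕0 = 1
p2 = XOR of data positions {3,6,7,10,11,14,15,18,19,22,23,26,27,30,31} = 0⊕1⊕0⊕0⊕1⊕0⊕1⊕0⊕1⊕0⊕1⊕0⊕0⊕1⊕0 = 0
p4 = XOR of data positions {5,6,7,12,13,14,15,20,21,22,23,28,29,30,31} = 0⊕1⊕0⊕0⊕1⊕0⊕1⊕0⊕0⊕0⊕1⊕1⊕0⊕1⊕0 = 0
p8 = XOR of data positions {9,10,11,12,13,14,15,24,25,26,27,28,29,30,31} = 0⊕0⊕1⊕0⊕1⊕0⊕1⊕0⊕1⊕0⊕0⊕1⊕0⊕1⊕0 = 0
p16 = XOR of data positions {17,18,19,20,21,22,23,24,25,26,27,28,29,30,31} = 1⊕0⊕1⊕0⊕0⊕0⊕1⊕0⊕1⊕0⊕0⊕1⊕0⊕1⊕0 = 0
Codeword b1..b31 = 1000010000101010101000101001010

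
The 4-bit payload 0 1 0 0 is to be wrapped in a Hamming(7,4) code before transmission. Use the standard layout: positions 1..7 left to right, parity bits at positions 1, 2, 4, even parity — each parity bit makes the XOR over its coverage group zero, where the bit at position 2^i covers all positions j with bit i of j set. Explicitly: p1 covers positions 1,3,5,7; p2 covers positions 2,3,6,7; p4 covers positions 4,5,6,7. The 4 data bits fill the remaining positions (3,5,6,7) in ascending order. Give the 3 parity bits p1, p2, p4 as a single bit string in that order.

101

Place data bits at non-power-of-two positions: b3=0, b5=1, b6=0, b7=0.
p1 = XOR of data positions {3,5,7} = 0⊕1⊕0 = 1
p2 = XOR of data positions {3,6,7} = 0⊕0⊕0 = 0
p4 = XOR of data positions {5,6,7} = 1⊕0⊕0 = 1
Parity bits p1,p2,p4 = 101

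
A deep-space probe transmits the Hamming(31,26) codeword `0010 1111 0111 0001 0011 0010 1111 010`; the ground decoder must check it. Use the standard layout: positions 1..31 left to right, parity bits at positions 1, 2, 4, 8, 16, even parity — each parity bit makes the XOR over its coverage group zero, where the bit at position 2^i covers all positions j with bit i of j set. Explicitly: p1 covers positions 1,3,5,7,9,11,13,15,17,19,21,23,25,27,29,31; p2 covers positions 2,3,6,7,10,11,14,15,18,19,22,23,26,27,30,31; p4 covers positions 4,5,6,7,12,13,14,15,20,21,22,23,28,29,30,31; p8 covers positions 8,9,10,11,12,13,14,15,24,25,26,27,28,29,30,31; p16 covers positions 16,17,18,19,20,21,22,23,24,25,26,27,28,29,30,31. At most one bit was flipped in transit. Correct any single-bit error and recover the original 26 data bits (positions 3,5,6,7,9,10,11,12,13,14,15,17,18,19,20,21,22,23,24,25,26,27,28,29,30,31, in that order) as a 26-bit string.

11110111000001100111111010

s1: b1⊕b3⊕b5⊕b7⊕b9⊕b11⊕b13⊕b15⊕b17⊕b19⊕b21⊕b23⊕b25⊕b27⊕b29⊕b31 = 0⊕1⊕1⊕1⊕0⊕1⊕0⊕0⊕0⊕1⊕0⊕1⊕1⊕1⊕0⊕0 = 0
s2: b2⊕b3⊕b6⊕b7⊕b10⊕b11⊕b14⊕b15⊕b18⊕b19⊕b22⊕b23⊕b26⊕b27⊕b30⊕b31 = 0⊕1⊕1⊕1⊕1⊕1⊕0⊕0⊕0⊕1⊕0⊕1⊕1⊕1⊕1⊕0 = 0
s4: b4⊕b5⊕b6⊕b7⊕b12⊕b13⊕b14⊕b15⊕b20⊕b21⊕b22⊕b23⊕b28⊕b29⊕b30⊕b31 = 0⊕1⊕1⊕1⊕1⊕0⊕0⊕0⊕1⊕0⊕0⊕1⊕1⊕0⊕1⊕0 = 0
s8: b8⊕b9⊕b10⊕b11⊕b12⊕b13⊕b14⊕b15⊕b24⊕b25⊕b26⊕b27⊕b28⊕b29⊕b30⊕b31 = 1⊕0⊕1⊕1⊕1⊕0⊕0⊕0⊕0⊕1⊕1⊕1⊕1⊕0⊕1⊕0 = 1
s16: b16⊕b17⊕b18⊕b19⊕b20⊕b21⊕b22⊕b23⊕b24⊕b25⊕b26⊕b27⊕b28⊕b29⊕b30⊕b31 = 1⊕0⊕0⊕1⊕1⊕0⊕0⊕1⊕0⊕1⊕1⊕1⊕1⊕0⊕1⊕0 = 1
Syndrome (s16...s1) = 11000 → position 24.
Flip bit 24: corrected codeword = 0010111101110001001100111111010
Data bits at positions 3,5,6,7,9,10,11,12,13,14,15,17,18,19,20,21,22,23,24,25,26,27,28,29,30,31: 11110111000001100111111010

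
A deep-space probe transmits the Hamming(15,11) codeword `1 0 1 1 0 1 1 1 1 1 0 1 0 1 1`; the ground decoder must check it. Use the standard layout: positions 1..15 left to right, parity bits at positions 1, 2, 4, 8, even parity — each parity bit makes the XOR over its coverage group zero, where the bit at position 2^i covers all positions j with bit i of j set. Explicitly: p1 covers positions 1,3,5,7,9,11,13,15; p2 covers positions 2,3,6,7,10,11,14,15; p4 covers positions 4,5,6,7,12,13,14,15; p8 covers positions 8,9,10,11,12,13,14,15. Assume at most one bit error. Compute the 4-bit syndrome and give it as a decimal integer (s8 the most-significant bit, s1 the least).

1

s1: b1⊕b3⊕b5⊕b7⊕b9⊕b11⊕b13⊕b15 = 1⊕1⊕0⊕1⊕1⊕0⊕0⊕1 = 1
s2: b2⊕b3⊕b6⊕b7⊕b10⊕b11⊕b14⊕b15 = 0⊕1⊕1⊕1⊕1⊕0⊕1⊕1 = 0
s4: b4⊕b5⊕b6⊕b7⊕b12⊕b13⊕b14⊕b15 = 1⊕0⊕1⊕1⊕1⊕0⊕1⊕1 = 0
s8: b8⊕b9⊕b10⊕b11⊕b12⊕b13⊕b14⊕b15 = 1⊕1⊕1⊕0⊕1⊕0⊕1⊕1 = 0
Syndrome (s8...s1) = 0001 → position 1.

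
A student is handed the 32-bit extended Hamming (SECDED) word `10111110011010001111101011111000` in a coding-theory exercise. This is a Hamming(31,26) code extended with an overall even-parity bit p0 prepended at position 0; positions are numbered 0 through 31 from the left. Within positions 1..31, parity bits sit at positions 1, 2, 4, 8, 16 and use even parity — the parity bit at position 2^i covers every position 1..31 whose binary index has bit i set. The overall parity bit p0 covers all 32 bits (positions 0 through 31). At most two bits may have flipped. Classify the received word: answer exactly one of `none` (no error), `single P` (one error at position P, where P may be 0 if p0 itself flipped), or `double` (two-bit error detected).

s1: b1⊕b3⊕b5⊕b7⊕b9⊕b11⊕b13⊕b15⊕b17⊕b19⊕b21⊕b23⊕b25⊕b27⊕b29⊕b31 = 0⊕1⊕1⊕0⊕1⊕0⊕0⊕0⊕1⊕1⊕0⊕0⊕1⊕1⊕0⊕0 = 1
s2: b2⊕b3⊕b6⊕b7⊕b10⊕b11⊕b14⊕b15⊕b18⊕b19⊕b22⊕b23⊕b26⊕b27⊕b30⊕b31 = 1⊕1⊕1⊕0⊕1⊕0⊕0⊕0⊕1⊕1⊕1⊕0⊕1⊕1⊕0⊕0 = 1
s4: b4⊕b5⊕b6⊕b7⊕b12⊕b13⊕b14⊕b15⊕b20⊕b21⊕b22⊕b23⊕b28⊕b29⊕b30⊕b31 = 1⊕1⊕1⊕0⊕1⊕0⊕0⊕0⊕1⊕0⊕1⊕0⊕1⊕0⊕0⊕0 = 1
s8: b8⊕b9⊕b10⊕b11⊕b12⊕b13⊕b14⊕b15⊕b24⊕b25⊕b26⊕b27⊕b28⊕b29⊕b30⊕b31 = 0⊕1⊕1⊕0⊕1⊕0⊕0⊕0⊕1⊕1⊕1⊕1⊕1⊕0⊕0⊕0 = 0
s16: b16⊕b17⊕b18⊕b19⊕b20⊕b21⊕b22⊕b23⊕b24⊕b25⊕b26⊕b27⊕b28⊕b29⊕b30⊕b31 = 1⊕1⊕1⊕1⊕1⊕0⊕1⊕0⊕1⊕1⊕1⊕1⊕1⊕0⊕0⊕0 = 1
Syndrome (s16...s1) = 10111 → position 23.
Overall parity (XOR of all 32 bits, including p0): 1⊕0⊕1⊕1⊕1⊕1⊕1⊕0⊕0⊕1⊕1⊕0⊕1⊕0⊕0⊕0⊕1⊕1⊕1⊕1⊕1⊕0⊕1⊕0⊕1⊕1⊕1⊕1⊕1⊕0⊕0⊕0 = 0
Overall=0, syndrome position=23 → double-bit error detected (uncorrectable).

double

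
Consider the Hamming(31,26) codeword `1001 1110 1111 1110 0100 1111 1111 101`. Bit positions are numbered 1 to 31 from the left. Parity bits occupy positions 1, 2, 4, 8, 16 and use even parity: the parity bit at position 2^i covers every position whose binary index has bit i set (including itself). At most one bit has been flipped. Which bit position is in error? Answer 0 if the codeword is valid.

s1: b1⊕b3⊕b5⊕b7⊕b9⊕b11⊕b13⊕b15⊕b17⊕b19⊕b21⊕b23⊕b25⊕b27⊕b29⊕b31 = 1⊕0⊕1⊕1⊕1⊕1⊕1⊕1⊕0⊕0⊕1⊕1⊕1⊕1⊕1⊕1 = 1
s2: b2⊕b3⊕b6⊕b7⊕b10⊕b11⊕b14⊕b15⊕b18⊕b19⊕b22⊕b23⊕b26⊕b27⊕b30⊕b31 = 0⊕0⊕1⊕1⊕1⊕1⊕1⊕1⊕1⊕0⊕1⊕1⊕1⊕1⊕0⊕1 = 0
s4: b4⊕b5⊕b6⊕b7⊕b12⊕b13⊕b14⊕b15⊕b20⊕b21⊕b22⊕b23⊕b28⊕b29⊕b30⊕b31 = 1⊕1⊕1⊕1⊕1⊕1⊕1⊕1⊕0⊕1⊕1⊕1⊕1⊕1⊕0⊕1 = 0
s8: b8⊕b9⊕b10⊕b11⊕b12⊕b13⊕b14⊕b15⊕b24⊕b25⊕b26⊕b27⊕b28⊕b29⊕b30⊕b31 = 0⊕1⊕1⊕1⊕1⊕1⊕1⊕1⊕1⊕1⊕1⊕1⊕1⊕1⊕0⊕1 = 0
s16: b16⊕b17⊕b18⊕b19⊕b20⊕b21⊕b22⊕b23⊕b24⊕b25⊕b26⊕b27⊕b28⊕b29⊕b30⊕b31 = 0⊕0⊕1⊕0⊕0⊕1⊕1⊕1⊕1⊕1⊕1⊕1⊕1⊕1⊕0⊕1 = 1
Syndrome (s16...s1) = 10001 → position 17.

17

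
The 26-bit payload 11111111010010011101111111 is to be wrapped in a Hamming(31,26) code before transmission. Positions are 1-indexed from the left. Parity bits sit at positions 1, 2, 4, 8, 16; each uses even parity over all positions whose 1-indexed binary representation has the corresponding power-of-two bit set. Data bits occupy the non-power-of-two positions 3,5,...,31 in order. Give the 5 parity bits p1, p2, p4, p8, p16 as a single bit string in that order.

11001

Place data bits at non-power-of-two positions: b3=1, b5=1, b6=1, b7=1, b9=1, b10=1, b11=1, b12=1, b13=0, b14=1, b15=0, b17=0, b18=1, b19=0, b20=0, b21=1, b22=1, b23=1, b24=0, b25=1, b26=1, b27=1, b28=1, b29=1, b30=1, b31=1.
p1 = XOR of data positions {3,5,7,9,11,13,15,17,19,21,23,25,27,29,31} = 1⊕1⊕1⊕1⊕1⊕0⊕0⊕0⊕0⊕1⊕1⊕1⊕1⊕1⊕1 = 1
p2 = XOR of data positions {3,6,7,10,11,14,15,18,19,22,23,26,27,30,31} = 1⊕1⊕1⊕1⊕1⊕1⊕0⊕1⊕0⊕1⊕1⊕1⊕1⊕1⊕1 = 1
p4 = XOR of data positions {5,6,7,12,13,14,15,20,21,22,23,28,29,30,31} = 1⊕1⊕1⊕1⊕0⊕1⊕0⊕0⊕1⊕1⊕1⊕1⊕1⊕1⊕1 = 0
p8 = XOR of data positions {9,10,11,12,13,14,15,24,25,26,27,28,29,30,31} = 1⊕1⊕1⊕1⊕0⊕1⊕0⊕0⊕1⊕1⊕1⊕1⊕1⊕1⊕1 = 0
p16 = XOR of data positions {17,18,19,20,21,22,23,24,25,26,27,28,29,30,31} = 0⊕1⊕0⊕0⊕1⊕1⊕1⊕0⊕1⊕1⊕1⊕1⊕1⊕1⊕1 = 1
Parity bits p1,p2,p4,p8,p16 = 11001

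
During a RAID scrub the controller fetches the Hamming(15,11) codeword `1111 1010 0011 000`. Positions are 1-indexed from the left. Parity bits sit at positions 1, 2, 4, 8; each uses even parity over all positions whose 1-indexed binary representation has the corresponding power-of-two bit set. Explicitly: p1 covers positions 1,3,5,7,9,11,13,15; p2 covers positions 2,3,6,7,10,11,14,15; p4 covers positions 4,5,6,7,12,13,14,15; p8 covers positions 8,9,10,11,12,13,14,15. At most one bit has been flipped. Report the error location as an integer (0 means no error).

1

s1: b1⊕b3⊕b5⊕b7⊕b9⊕b11⊕b13⊕b15 = 1⊕1⊕1⊕1⊕0⊕1⊕0⊕0 = 1
s2: b2⊕b3⊕b6⊕b7⊕b10⊕b11⊕b14⊕b15 = 1⊕1⊕0⊕1⊕0⊕1⊕0⊕0 = 0
s4: b4⊕b5⊕b6⊕b7⊕b12⊕b13⊕b14⊕b15 = 1⊕1⊕0⊕1⊕1⊕0⊕0⊕0 = 0
s8: b8⊕b9⊕b10⊕b11⊕b12⊕b13⊕b14⊕b15 = 0⊕0⊕0⊕1⊕1⊕0⊕0⊕0 = 0
Syndrome (s8...s1) = 0001 → position 1.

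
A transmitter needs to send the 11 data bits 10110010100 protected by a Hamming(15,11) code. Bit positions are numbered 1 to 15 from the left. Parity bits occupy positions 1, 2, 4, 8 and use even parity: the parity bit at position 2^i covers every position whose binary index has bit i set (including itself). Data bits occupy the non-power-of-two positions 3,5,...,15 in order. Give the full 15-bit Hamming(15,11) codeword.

001101100010100

Place data bits at non-power-of-two positions: b3=1, b5=0, b6=1, b7=1, b9=0, b10=0, b11=1, b12=0, b13=1, b14=0, b15=0.
p1 = XOR of data positions {3,5,7,9,11,13,15} = 1⊕0⊕1⊕0⊕1⊕1⊕0 = 0
p2 = XOR of data positions {3,6,7,10,11,14,15} = 1⊕1⊕1⊕0⊕1⊕0⊕0 = 0
p4 = XOR of data positions {5,6,7,12,13,14,15} = 0⊕1⊕1⊕0⊕1⊕0⊕0 = 1
p8 = XOR of data positions {9,10,11,12,13,14,15} = 0⊕0⊕1⊕0⊕1⊕0⊕0 = 0
Codeword b1..b15 = 001101100010100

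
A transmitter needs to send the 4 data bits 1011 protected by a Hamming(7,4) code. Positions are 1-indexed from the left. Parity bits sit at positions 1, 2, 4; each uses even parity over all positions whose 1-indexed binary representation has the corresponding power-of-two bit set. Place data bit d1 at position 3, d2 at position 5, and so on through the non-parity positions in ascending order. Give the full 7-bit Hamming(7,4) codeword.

0110011

Place data bits at non-power-of-two positions: b3=1, b5=0, b6=1, b7=1.
p1 = XOR of data positions {3,5,7} = 1⊕0⊕1 = 0
p2 = XOR of data positions {3,6,7} = 1⊕1⊕1 = 1
p4 = XOR of data positions {5,6,7} = 0⊕1⊕1 = 0
Codeword b1..b7 = 0110011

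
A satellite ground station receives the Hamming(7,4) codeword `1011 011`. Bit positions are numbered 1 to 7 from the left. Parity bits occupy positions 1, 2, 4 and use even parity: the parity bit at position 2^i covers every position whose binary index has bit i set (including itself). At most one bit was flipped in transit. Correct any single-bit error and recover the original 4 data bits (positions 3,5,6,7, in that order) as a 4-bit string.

s1: b1⊕b3⊕b5⊕b7 = 1⊕1⊕0⊕1 = 1
s2: b2⊕b3⊕b6⊕b7 = 0⊕1⊕1⊕1 = 1
s4: b4⊕b5⊕b6⊕b7 = 1⊕0⊕1⊕1 = 1
Syndrome (s4...s1) = 111 → position 7.
Flip bit 7: corrected codeword = 1011010
Data bits at positions 3,5,6,7: 1010

1010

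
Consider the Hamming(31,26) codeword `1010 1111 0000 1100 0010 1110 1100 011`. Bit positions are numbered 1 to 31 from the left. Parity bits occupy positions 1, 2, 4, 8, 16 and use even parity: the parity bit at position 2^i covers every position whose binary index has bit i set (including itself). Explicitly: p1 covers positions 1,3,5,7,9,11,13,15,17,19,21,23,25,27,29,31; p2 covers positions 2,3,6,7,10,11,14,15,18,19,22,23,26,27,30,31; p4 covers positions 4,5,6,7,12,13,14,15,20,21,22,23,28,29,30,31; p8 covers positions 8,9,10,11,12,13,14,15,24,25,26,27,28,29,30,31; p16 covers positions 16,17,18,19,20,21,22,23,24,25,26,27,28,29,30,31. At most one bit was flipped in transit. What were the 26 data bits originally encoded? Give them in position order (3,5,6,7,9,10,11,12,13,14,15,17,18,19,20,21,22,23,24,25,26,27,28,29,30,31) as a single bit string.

s1: b1⊕b3⊕b5⊕b7⊕b9⊕b11⊕b13⊕b15⊕b17⊕b19⊕b21⊕b23⊕b25⊕b27⊕b29⊕b31 = 1⊕1⊕1⊕1⊕0⊕0⊕1⊕0⊕0⊕1⊕1⊕1⊕1⊕0⊕0⊕1 = 0
s2: b2⊕b3⊕b6⊕b7⊕b10⊕b11⊕b14⊕b15⊕b18⊕b19⊕b22⊕b23⊕b26⊕b27⊕b30⊕b31 = 0⊕1⊕1⊕1⊕0⊕0⊕1⊕0⊕0⊕1⊕1⊕1⊕1⊕0⊕1⊕1 = 0
s4: b4⊕b5⊕b6⊕b7⊕b12⊕b13⊕b14⊕b15⊕b20⊕b21⊕b22⊕b23⊕b28⊕b29⊕b30⊕b31 = 0⊕1⊕1⊕1⊕0⊕1⊕1⊕0⊕0⊕1⊕1⊕1⊕0⊕0⊕1⊕1 = 0
s8: b8⊕b9⊕b10⊕b11⊕b12⊕b13⊕b14⊕b15⊕b24⊕b25⊕b26⊕b27⊕b28⊕b29⊕b30⊕b31 = 1⊕0⊕0⊕0⊕0⊕1⊕1⊕0⊕0⊕1⊕1⊕0⊕0⊕0⊕1⊕1 = 1
s16: b16⊕b17⊕b18⊕b19⊕b20⊕b21⊕b22⊕b23⊕b24⊕b25⊕b26⊕b27⊕b28⊕b29⊕b30⊕b31 = 0⊕0⊕0⊕1⊕0⊕1⊕1⊕1⊕0⊕1⊕1⊕0⊕0⊕0⊕1⊕1 = 0
Syndrome (s16...s1) = 01000 → position 8.
Flip bit 8: corrected codeword = 1010111000001100001011101100011
Data bits at positions 3,5,6,7,9,10,11,12,13,14,15,17,18,19,20,21,22,23,24,25,26,27,28,29,30,31: 11110000110001011101100011

11110000110001011101100011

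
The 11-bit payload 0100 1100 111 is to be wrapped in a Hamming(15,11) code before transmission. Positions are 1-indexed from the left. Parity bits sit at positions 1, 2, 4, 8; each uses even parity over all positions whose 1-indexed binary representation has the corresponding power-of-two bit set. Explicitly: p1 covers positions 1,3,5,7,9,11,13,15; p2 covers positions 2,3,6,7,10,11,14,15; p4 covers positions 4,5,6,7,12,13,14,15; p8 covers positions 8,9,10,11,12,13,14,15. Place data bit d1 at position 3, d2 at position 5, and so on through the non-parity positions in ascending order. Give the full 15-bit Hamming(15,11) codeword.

Place data bits at non-power-of-two positions: b3=0, b5=1, b6=0, b7=0, b9=1, b10=1, b11=0, b12=0, b13=1, b14=1, b15=1.
p1 = XOR of data positions {3,5,7,9,11,13,15} = 0⊕1⊕0⊕1⊕0⊕1⊕1 = 0
p2 = XOR of data positions {3,6,7,10,11,14,15} = 0⊕0⊕0⊕1⊕0⊕1⊕1 = 1
p4 = XOR of data positions {5,6,7,12,13,14,15} = 1⊕0⊕0⊕0⊕1⊕1⊕1 = 0
p8 = XOR of data positions {9,10,11,12,13,14,15} = 1⊕1⊕0⊕0⊕1⊕1⊕1 = 1
Codeword b1..b15 = 010010011100111

010010011100111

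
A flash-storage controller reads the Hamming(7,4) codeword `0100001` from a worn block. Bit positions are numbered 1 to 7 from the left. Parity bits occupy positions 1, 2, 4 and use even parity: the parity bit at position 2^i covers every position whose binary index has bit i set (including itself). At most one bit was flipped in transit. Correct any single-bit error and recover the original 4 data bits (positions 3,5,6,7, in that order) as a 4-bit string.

0101

s1: b1⊕b3⊕b5⊕b7 = 0⊕0⊕0⊕1 = 1
s2: b2⊕b3⊕b6⊕b7 = 1⊕0⊕0⊕1 = 0
s4: b4⊕b5⊕b6⊕b7 = 0⊕0⊕0⊕1 = 1
Syndrome (s4...s1) = 101 → position 5.
Flip bit 5: corrected codeword = 0100101
Data bits at positions 3,5,6,7: 0101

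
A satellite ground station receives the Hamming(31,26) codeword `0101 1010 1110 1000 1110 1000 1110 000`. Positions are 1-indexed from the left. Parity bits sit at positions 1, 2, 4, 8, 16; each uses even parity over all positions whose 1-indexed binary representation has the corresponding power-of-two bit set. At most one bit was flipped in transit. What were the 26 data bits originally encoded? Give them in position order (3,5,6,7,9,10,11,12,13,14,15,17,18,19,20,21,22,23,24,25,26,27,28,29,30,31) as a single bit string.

s1: b1⊕b3⊕b5⊕b7⊕b9⊕b11⊕b13⊕b15⊕b17⊕b19⊕b21⊕b23⊕b25⊕b27⊕b29⊕b31 = 0⊕0⊕1⊕1⊕1⊕1⊕1⊕0⊕1⊕1⊕1⊕0⊕1⊕1⊕0⊕0 = 0
s2: b2⊕b3⊕b6⊕b7⊕b10⊕b11⊕b14⊕b15⊕b18⊕b19⊕b22⊕b23⊕b26⊕b27⊕b30⊕b31 = 1⊕0⊕0⊕1⊕1⊕1⊕0⊕0⊕1⊕1⊕0⊕0⊕1⊕1⊕0⊕0 = 0
s4: b4⊕b5⊕b6⊕b7⊕b12⊕b13⊕b14⊕b15⊕b20⊕b21⊕b22⊕b23⊕b28⊕b29⊕b30⊕b31 = 1⊕1⊕0⊕1⊕0⊕1⊕0⊕0⊕0⊕1⊕0⊕0⊕0⊕0⊕0⊕0 = 1
s8: b8⊕b9⊕b10⊕b11⊕b12⊕b13⊕b14⊕b15⊕b24⊕b25⊕b26⊕b27⊕b28⊕b29⊕b30⊕b31 = 0⊕1⊕1⊕1⊕0⊕1⊕0⊕0⊕0⊕1⊕1⊕1⊕0⊕0⊕0⊕0 = 1
s16: b16⊕b17⊕b18⊕b19⊕b20⊕b21⊕b22⊕b23⊕b24⊕b25⊕b26⊕b27⊕b28⊕b29⊕b30⊕b31 = 0⊕1⊕1⊕1⊕0⊕1⊕0⊕0⊕0⊕1⊕1⊕1⊕0⊕0⊕0⊕0 = 1
Syndrome (s16...s1) = 11100 → position 28.
Flip bit 28: corrected codeword = 0101101011101000111010001111000
Data bits at positions 3,5,6,7,9,10,11,12,13,14,15,17,18,19,20,21,22,23,24,25,26,27,28,29,30,31: 01011110100111010001111000

01011110100111010001111000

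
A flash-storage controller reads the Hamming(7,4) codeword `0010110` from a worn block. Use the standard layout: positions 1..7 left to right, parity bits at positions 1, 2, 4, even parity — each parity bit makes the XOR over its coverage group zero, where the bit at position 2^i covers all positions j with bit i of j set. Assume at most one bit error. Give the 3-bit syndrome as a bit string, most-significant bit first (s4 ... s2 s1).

000

s1: b1⊕b3⊕b5⊕b7 = 0⊕1⊕1⊕0 = 0
s2: b2⊕b3⊕b6⊕b7 = 0⊕1⊕1⊕0 = 0
s4: b4⊕b5⊕b6⊕b7 = 0⊕1⊕1⊕0 = 0
Syndrome (s4...s1) = 000 → position 0 (no error).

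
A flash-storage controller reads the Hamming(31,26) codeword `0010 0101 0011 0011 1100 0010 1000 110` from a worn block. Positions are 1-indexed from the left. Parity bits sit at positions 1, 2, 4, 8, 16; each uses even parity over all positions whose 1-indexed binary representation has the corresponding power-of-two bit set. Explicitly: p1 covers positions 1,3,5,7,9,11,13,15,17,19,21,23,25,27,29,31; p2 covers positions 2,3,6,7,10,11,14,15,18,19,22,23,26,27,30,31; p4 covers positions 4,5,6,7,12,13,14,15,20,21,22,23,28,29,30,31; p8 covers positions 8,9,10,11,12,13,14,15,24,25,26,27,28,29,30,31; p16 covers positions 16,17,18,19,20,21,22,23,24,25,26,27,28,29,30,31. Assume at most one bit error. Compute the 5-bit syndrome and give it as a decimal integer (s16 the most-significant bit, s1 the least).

27

s1: b1⊕b3⊕b5⊕b7⊕b9⊕b11⊕b13⊕b15⊕b17⊕b19⊕b21⊕b23⊕b25⊕b27⊕b29⊕b31 = 0⊕1⊕0⊕0⊕0⊕1⊕0⊕1⊕1⊕0⊕0⊕1⊕1⊕0⊕1⊕0 = 1
s2: b2⊕b3⊕b6⊕b7⊕b10⊕b11⊕b14⊕b15⊕b18⊕b19⊕b22⊕b23⊕b26⊕b27⊕b30⊕b31 = 0⊕1⊕1⊕0⊕0⊕1⊕0⊕1⊕1⊕0⊕0⊕1⊕0⊕0⊕1⊕0 = 1
s4: b4⊕b5⊕b6⊕b7⊕b12⊕b13⊕b14⊕b15⊕b20⊕b21⊕b22⊕b23⊕b28⊕b29⊕b30⊕b31 = 0⊕0⊕1⊕0⊕1⊕0⊕0⊕1⊕0⊕0⊕0⊕1⊕0⊕1⊕1⊕0 = 0
s8: b8⊕b9⊕b10⊕b11⊕b12⊕b13⊕b14⊕b15⊕b24⊕b25⊕b26⊕b27⊕b28⊕b29⊕b30⊕b31 = 1⊕0⊕0⊕1⊕1⊕0⊕0⊕1⊕0⊕1⊕0⊕0⊕0⊕1⊕1⊕0 = 1
s16: b16⊕b17⊕b18⊕b19⊕b20⊕b21⊕b22⊕b23⊕b24⊕b25⊕b26⊕b27⊕b28⊕b29⊕b30⊕b31 = 1⊕1⊕1⊕0⊕0⊕0⊕0⊕1⊕0⊕1⊕0⊕0⊕0⊕1⊕1⊕0 = 1
Syndrome (s16...s1) = 11011 → position 27.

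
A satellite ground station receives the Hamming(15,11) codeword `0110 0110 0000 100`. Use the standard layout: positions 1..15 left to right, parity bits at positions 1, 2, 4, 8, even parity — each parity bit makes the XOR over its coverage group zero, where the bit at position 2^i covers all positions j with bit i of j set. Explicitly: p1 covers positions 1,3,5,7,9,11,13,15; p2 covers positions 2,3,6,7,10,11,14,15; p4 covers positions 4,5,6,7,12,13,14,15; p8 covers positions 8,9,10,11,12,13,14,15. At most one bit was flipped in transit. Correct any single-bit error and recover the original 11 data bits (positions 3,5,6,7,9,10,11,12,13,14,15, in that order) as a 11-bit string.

10110000000

s1: b1⊕b3⊕b5⊕b7⊕b9⊕b11⊕b13⊕b15 = 0⊕1⊕0⊕1⊕0⊕0⊕1⊕0 = 1
s2: b2⊕b3⊕b6⊕b7⊕b10⊕b11⊕b14⊕b15 = 1⊕1⊕1⊕1⊕0⊕0⊕0⊕0 = 0
s4: b4⊕b5⊕b6⊕b7⊕b12⊕b13⊕b14⊕b15 = 0⊕0⊕1⊕1⊕0⊕1⊕0⊕0 = 1
s8: b8⊕b9⊕b10⊕b11⊕b12⊕b13⊕b14⊕b15 = 0⊕0⊕0⊕0⊕0⊕1⊕0⊕0 = 1
Syndrome (s8...s1) = 1101 → position 13.
Flip bit 13: corrected codeword = 011001100000000
Data bits at positions 3,5,6,7,9,10,11,12,13,14,15: 10110000000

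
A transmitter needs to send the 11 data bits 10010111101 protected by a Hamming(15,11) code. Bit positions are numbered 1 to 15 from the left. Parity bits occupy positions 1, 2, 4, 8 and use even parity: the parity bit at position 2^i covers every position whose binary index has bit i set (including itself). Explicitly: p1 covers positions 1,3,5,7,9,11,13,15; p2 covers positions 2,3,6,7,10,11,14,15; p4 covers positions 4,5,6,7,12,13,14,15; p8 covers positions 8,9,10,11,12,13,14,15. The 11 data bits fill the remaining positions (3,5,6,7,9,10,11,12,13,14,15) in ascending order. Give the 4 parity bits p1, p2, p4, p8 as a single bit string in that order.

Place data bits at non-power-of-two positions: b3=1, b5=0, b6=0, b7=1, b9=0, b10=1, b11=1, b12=1, b13=1, b14=0, b15=1.
p1 = XOR of data positions {3,5,7,9,11,13,15} = 1⊕0⊕1⊕0⊕1⊕1⊕1 = 1
p2 = XOR of data positions {3,6,7,10,11,14,15} = 1⊕0⊕1⊕1⊕1⊕0⊕1 = 1
p4 = XOR of data positions {5,6,7,12,13,14,15} = 0⊕0⊕1⊕1⊕1⊕0⊕1 = 0
p8 = XOR of data positions {9,10,11,12,13,14,15} = 0⊕1⊕1⊕1⊕1⊕0⊕1 = 1
Parity bits p1,p2,p4,p8 = 1101

1101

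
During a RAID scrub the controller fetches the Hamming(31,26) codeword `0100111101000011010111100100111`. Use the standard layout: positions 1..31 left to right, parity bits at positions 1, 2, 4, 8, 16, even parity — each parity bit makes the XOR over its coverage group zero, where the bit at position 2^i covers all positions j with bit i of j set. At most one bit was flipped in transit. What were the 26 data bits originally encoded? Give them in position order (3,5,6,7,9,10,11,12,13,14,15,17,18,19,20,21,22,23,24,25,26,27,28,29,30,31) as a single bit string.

01110100000010111100100111

s1: b1⊕b3⊕b5⊕b7⊕b9⊕b11⊕b13⊕b15⊕b17⊕b19⊕b21⊕b23⊕b25⊕b27⊕b29⊕b31 = 0⊕0⊕1⊕1⊕0⊕0⊕0⊕1⊕0⊕0⊕1⊕1⊕0⊕0⊕1⊕1 = 1
s2: b2⊕b3⊕b6⊕b7⊕b10⊕b11⊕b14⊕b15⊕b18⊕b19⊕b22⊕b23⊕b26⊕b27⊕b30⊕b31 = 1⊕0⊕1⊕1⊕1⊕0⊕0⊕1⊕1⊕0⊕1⊕1⊕1⊕0⊕1⊕1 = 1
s4: b4⊕b5⊕b6⊕b7⊕b12⊕b13⊕b14⊕b15⊕b20⊕b21⊕b22⊕b23⊕b28⊕b29⊕b30⊕b31 = 0⊕1⊕1⊕1⊕0⊕0⊕0⊕1⊕1⊕1⊕1⊕1⊕0⊕1⊕1⊕1 = 1
s8: b8⊕b9⊕b10⊕b11⊕b12⊕b13⊕b14⊕b15⊕b24⊕b25⊕b26⊕b27⊕b28⊕b29⊕b30⊕b31 = 1⊕0⊕1⊕0⊕0⊕0⊕0⊕1⊕0⊕0⊕1⊕0⊕0⊕1⊕1⊕1 = 1
s16: b16⊕b17⊕b18⊕b19⊕b20⊕b21⊕b22⊕b23⊕b24⊕b25⊕b26⊕b27⊕b28⊕b29⊕b30⊕b31 = 1⊕0⊕1⊕0⊕1⊕1⊕1⊕1⊕0⊕0⊕1⊕0⊕0⊕1⊕1⊕1 = 0
Syndrome (s16...s1) = 01111 → position 15.
Flip bit 15: corrected codeword = 0100111101000001010111100100111
Data bits at positions 3,5,6,7,9,10,11,12,13,14,15,17,18,19,20,21,22,23,24,25,26,27,28,29,30,31: 01110100000010111100100111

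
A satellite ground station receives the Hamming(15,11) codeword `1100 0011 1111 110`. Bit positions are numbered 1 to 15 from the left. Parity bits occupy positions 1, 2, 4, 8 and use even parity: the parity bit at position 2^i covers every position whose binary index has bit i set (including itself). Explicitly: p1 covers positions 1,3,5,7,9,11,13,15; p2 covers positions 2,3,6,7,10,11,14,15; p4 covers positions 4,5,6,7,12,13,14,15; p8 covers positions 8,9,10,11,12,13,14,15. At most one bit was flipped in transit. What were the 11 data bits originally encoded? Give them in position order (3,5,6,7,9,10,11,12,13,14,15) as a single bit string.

s1: b1⊕b3⊕b5⊕b7⊕b9⊕b11⊕b13⊕b15 = 1⊕0⊕0⊕1⊕1⊕1⊕1⊕0 = 1
s2: b2⊕b3⊕b6⊕b7⊕b10⊕b11⊕b14⊕b15 = 1⊕0⊕0⊕1⊕1⊕1⊕1⊕0 = 1
s4: b4⊕b5⊕b6⊕b7⊕b12⊕b13⊕b14⊕b15 = 0⊕0⊕0⊕1⊕1⊕1⊕1⊕0 = 0
s8: b8⊕b9⊕b10⊕b11⊕b12⊕b13⊕b14⊕b15 = 1⊕1⊕1⊕1⊕1⊕1⊕1⊕0 = 1
Syndrome (s8...s1) = 1011 → position 11.
Flip bit 11: corrected codeword = 110000111101110
Data bits at positions 3,5,6,7,9,10,11,12,13,14,15: 00011101110

00011101110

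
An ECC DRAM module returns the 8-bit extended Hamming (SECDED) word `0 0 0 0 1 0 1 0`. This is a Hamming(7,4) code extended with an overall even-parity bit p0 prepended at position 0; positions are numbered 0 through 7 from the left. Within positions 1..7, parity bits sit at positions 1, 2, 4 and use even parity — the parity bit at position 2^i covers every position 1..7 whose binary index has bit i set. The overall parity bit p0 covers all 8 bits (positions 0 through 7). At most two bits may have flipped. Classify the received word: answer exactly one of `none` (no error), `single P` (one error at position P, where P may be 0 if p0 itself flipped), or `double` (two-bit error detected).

double

s1: b1⊕b3⊕b5⊕b7 = 0⊕0⊕0⊕0 = 0
s2: b2⊕b3⊕b6⊕b7 = 0⊕0⊕1⊕0 = 1
s4: b4⊕b5⊕b6⊕b7 = 1⊕0⊕1⊕0 = 0
Syndrome (s4...s1) = 010 → position 2.
Overall parity (XOR of all 8 bits, including p0): 0⊕0⊕0⊕0⊕1⊕0⊕1⊕0 = 0
Overall=0, syndrome position=2 → double-bit error detected (uncorrectable).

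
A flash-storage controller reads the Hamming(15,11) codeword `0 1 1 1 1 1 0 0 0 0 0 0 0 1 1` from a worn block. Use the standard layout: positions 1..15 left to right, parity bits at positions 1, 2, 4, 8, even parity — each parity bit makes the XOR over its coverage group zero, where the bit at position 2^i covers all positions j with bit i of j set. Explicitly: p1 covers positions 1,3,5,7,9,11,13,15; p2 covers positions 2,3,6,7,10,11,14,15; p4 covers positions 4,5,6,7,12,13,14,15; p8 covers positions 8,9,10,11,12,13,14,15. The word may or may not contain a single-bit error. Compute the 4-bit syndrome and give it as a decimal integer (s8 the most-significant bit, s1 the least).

7

s1: b1⊕b3⊕b5⊕b7⊕b9⊕b11⊕b13⊕b15 = 0⊕1⊕1⊕0⊕0⊕0⊕0⊕1 = 1
s2: b2⊕b3⊕b6⊕b7⊕b10⊕b11⊕b14⊕b15 = 1⊕1⊕1⊕0⊕0⊕0⊕1⊕1 = 1
s4: b4⊕b5⊕b6⊕b7⊕b12⊕b13⊕b14⊕b15 = 1⊕1⊕1⊕0⊕0⊕0⊕1⊕1 = 1
s8: b8⊕b9⊕b10⊕b11⊕b12⊕b13⊕b14⊕b15 = 0⊕0⊕0⊕0⊕0⊕0⊕1⊕1 = 0
Syndrome (s8...s1) = 0111 → position 7.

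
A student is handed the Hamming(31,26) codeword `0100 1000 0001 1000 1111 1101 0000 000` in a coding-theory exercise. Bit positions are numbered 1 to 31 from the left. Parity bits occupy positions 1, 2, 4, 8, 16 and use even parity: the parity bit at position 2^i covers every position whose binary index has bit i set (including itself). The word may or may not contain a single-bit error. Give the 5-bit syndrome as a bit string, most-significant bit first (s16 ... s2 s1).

s1: b1⊕b3⊕b5⊕b7⊕b9⊕b11⊕b13⊕b15⊕b17⊕b19⊕b21⊕b23⊕b25⊕b27⊕b29⊕b31 = 0⊕0⊕1⊕0⊕0⊕0⊕1⊕0⊕1⊕1⊕1⊕0⊕0⊕0⊕0⊕0 = 1
s2: b2⊕b3⊕b6⊕b7⊕b10⊕b11⊕b14⊕b15⊕b18⊕b19⊕b22⊕b23⊕b26⊕b27⊕b30⊕b31 = 1⊕0⊕0⊕0⊕0⊕0⊕0⊕0⊕1⊕1⊕1⊕0⊕0⊕0⊕0⊕0 = 0
s4: b4⊕b5⊕b6⊕b7⊕b12⊕b13⊕b14⊕b15⊕b20⊕b21⊕b22⊕b23⊕b28⊕b29⊕b30⊕b31 = 0⊕1⊕0⊕0⊕1⊕1⊕0⊕0⊕1⊕1⊕1⊕0⊕0⊕0⊕0⊕0 = 0
s8: b8⊕b9⊕b10⊕b11⊕b12⊕b13⊕b14⊕b15⊕b24⊕b25⊕b26⊕b27⊕b28⊕b29⊕b30⊕b31 = 0⊕0⊕0⊕0⊕1⊕1⊕0⊕0⊕1⊕0⊕0⊕0⊕0⊕0⊕0⊕0 = 1
s16: b16⊕b17⊕b18⊕b19⊕b20⊕b21⊕b22⊕b23⊕b24⊕b25⊕b26⊕b27⊕b28⊕b29⊕b30⊕b31 = 0⊕1⊕1⊕1⊕1⊕1⊕1⊕0⊕1⊕0⊕0⊕0⊕0⊕0⊕0⊕0 = 1
Syndrome (s16...s1) = 11001 → position 25.

11001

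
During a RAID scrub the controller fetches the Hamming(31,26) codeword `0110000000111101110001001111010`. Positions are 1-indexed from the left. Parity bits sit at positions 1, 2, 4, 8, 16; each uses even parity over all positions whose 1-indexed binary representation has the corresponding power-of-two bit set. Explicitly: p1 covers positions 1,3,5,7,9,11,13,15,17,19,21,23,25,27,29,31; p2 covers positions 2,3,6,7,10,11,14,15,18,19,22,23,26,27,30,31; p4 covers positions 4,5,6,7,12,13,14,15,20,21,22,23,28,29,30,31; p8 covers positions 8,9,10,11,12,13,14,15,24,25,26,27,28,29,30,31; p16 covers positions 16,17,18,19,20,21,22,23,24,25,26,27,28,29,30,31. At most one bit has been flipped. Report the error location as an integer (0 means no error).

26

s1: b1⊕b3⊕b5⊕b7⊕b9⊕b11⊕b13⊕b15⊕b17⊕b19⊕b21⊕b23⊕b25⊕b27⊕b29⊕b31 = 0⊕1⊕0⊕0⊕0⊕1⊕1⊕0⊕1⊕0⊕0⊕0⊕1⊕1⊕0⊕0 = 0
s2: b2⊕b3⊕b6⊕b7⊕b10⊕b11⊕b14⊕b15⊕b18⊕b19⊕b22⊕b23⊕b26⊕b27⊕b30⊕b31 = 1⊕1⊕0⊕0⊕0⊕1⊕1⊕0⊕1⊕0⊕1⊕0⊕1⊕1⊕1⊕0 = 1
s4: b4⊕b5⊕b6⊕b7⊕b12⊕b13⊕b14⊕b15⊕b20⊕b21⊕b22⊕b23⊕b28⊕b29⊕b30⊕b31 = 0⊕0⊕0⊕0⊕1⊕1⊕1⊕0⊕0⊕0⊕1⊕0⊕1⊕0⊕1⊕0 = 0
s8: b8⊕b9⊕b10⊕b11⊕b12⊕b13⊕b14⊕b15⊕b24⊕b25⊕b26⊕b27⊕b28⊕b29⊕b30⊕b31 = 0⊕0⊕0⊕1⊕1⊕1⊕1⊕0⊕0⊕1⊕1⊕1⊕1⊕0⊕1⊕0 = 1
s16: b16⊕b17⊕b18⊕b19⊕b20⊕b21⊕b22⊕b23⊕b24⊕b25⊕b26⊕b27⊕b28⊕b29⊕b30⊕b31 = 1⊕1⊕1⊕0⊕0⊕0⊕1⊕0⊕0⊕1⊕1⊕1⊕1⊕0⊕1⊕0 = 1
Syndrome (s16...s1) = 11010 → position 26.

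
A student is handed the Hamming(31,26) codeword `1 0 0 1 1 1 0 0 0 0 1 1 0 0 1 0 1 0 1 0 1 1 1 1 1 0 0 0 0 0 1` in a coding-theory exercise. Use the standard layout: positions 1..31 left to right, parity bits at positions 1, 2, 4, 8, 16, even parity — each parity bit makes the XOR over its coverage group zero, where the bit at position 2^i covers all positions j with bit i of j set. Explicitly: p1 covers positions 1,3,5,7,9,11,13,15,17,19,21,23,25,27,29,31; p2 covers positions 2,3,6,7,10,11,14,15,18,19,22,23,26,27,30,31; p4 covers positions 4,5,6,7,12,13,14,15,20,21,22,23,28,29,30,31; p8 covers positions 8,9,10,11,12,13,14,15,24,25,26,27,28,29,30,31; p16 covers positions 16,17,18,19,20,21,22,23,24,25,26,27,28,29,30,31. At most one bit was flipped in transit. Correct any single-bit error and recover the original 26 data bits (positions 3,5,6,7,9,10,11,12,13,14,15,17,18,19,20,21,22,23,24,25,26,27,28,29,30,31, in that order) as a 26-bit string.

01000011001101011111000001

s1: b1⊕b3⊕b5⊕b7⊕b9⊕b11⊕b13⊕b15⊕b17⊕b19⊕b21⊕b23⊕b25⊕b27⊕b29⊕b31 = 1⊕0⊕1⊕0⊕0⊕1⊕0⊕1⊕1⊕1⊕1⊕1⊕1⊕0⊕0⊕1 = 0
s2: b2⊕b3⊕b6⊕b7⊕b10⊕b11⊕b14⊕b15⊕b18⊕b19⊕b22⊕b23⊕b26⊕b27⊕b30⊕b31 = 0⊕0⊕1⊕0⊕0⊕1⊕0⊕1⊕0⊕1⊕1⊕1⊕0⊕0⊕0⊕1 = 1
s4: b4⊕b5⊕b6⊕b7⊕b12⊕b13⊕b14⊕b15⊕b20⊕b21⊕b22⊕b23⊕b28⊕b29⊕b30⊕b31 = 1⊕1⊕1⊕0⊕1⊕0⊕0⊕1⊕0⊕1⊕1⊕1⊕0⊕0⊕0⊕1 = 1
s8: b8⊕b9⊕b10⊕b11⊕b12⊕b13⊕b14⊕b15⊕b24⊕b25⊕b26⊕b27⊕b28⊕b29⊕b30⊕b31 = 0⊕0⊕0⊕1⊕1⊕0⊕0⊕1⊕1⊕1⊕0⊕0⊕0⊕0⊕0⊕1 = 0
s16: b16⊕b17⊕b18⊕b19⊕b20⊕b21⊕b22⊕b23⊕b24⊕b25⊕b26⊕b27⊕b28⊕b29⊕b30⊕b31 = 0⊕1⊕0⊕1⊕0⊕1⊕1⊕1⊕1⊕1⊕0⊕0⊕0⊕0⊕0⊕1 = 0
Syndrome (s16...s1) = 00110 → position 6.
Flip bit 6: corrected codeword = 1001100000110010101011111000001
Data bits at positions 3,5,6,7,9,10,11,12,13,14,15,17,18,19,20,21,22,23,24,25,26,27,28,29,30,31: 01000011001101011111000001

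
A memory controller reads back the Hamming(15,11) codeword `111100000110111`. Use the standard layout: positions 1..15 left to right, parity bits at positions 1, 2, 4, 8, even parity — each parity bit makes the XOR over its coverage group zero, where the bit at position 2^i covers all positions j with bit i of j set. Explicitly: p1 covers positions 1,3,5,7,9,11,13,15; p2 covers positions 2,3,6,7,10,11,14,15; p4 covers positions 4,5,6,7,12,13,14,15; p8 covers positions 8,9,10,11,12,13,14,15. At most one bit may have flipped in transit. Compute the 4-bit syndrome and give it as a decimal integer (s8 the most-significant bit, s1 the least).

s1: b1⊕b3⊕b5⊕b7⊕b9⊕b11⊕b13⊕b15 = 1⊕1⊕0⊕0⊕0⊕1⊕1⊕1 = 1
s2: b2⊕b3⊕b6⊕b7⊕b10⊕b11⊕b14⊕b15 = 1⊕1⊕0⊕0⊕1⊕1⊕1⊕1 = 0
s4: b4⊕b5⊕b6⊕b7⊕b12⊕b13⊕b14⊕b15 = 1⊕0⊕0⊕0⊕0⊕1⊕1⊕1 = 0
s8: b8⊕b9⊕b10⊕b11⊕b12⊕b13⊕b14⊕b15 = 0⊕0⊕1⊕1⊕0⊕1⊕1⊕1 = 1
Syndrome (s8...s1) = 1001 → position 9.

9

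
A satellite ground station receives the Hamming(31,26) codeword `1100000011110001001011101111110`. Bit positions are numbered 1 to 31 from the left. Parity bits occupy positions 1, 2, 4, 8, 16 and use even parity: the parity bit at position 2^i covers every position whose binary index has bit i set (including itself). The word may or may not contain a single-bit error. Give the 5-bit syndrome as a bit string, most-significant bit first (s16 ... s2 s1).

s1: b1⊕b3⊕b5⊕b7⊕b9⊕b11⊕b13⊕b15⊕b17⊕b19⊕b21⊕b23⊕b25⊕b27⊕b29⊕b31 = 1⊕0⊕0⊕0⊕1⊕1⊕0⊕0⊕0⊕1⊕1⊕1⊕1⊕1⊕1⊕0 = 1
s2: b2⊕b3⊕b6⊕b7⊕b10⊕b11⊕b14⊕b15⊕b18⊕b19⊕b22⊕b23⊕b26⊕b27⊕b30⊕b31 = 1⊕0⊕0⊕0⊕1⊕1⊕0⊕0⊕0⊕1⊕1⊕1⊕1⊕1⊕1⊕0 = 1
s4: b4⊕b5⊕b6⊕b7⊕b12⊕b13⊕b14⊕b15⊕b20⊕b21⊕b22⊕b23⊕b28⊕b29⊕b30⊕b31 = 0⊕0⊕0⊕0⊕1⊕0⊕0⊕0⊕0⊕1⊕1⊕1⊕1⊕1⊕1⊕0 = 1
s8: b8⊕b9⊕b10⊕b11⊕b12⊕b13⊕b14⊕b15⊕b24⊕b25⊕b26⊕b27⊕b28⊕b29⊕b30⊕b31 = 0⊕1⊕1⊕1⊕1⊕0⊕0⊕0⊕0⊕1⊕1⊕1⊕1⊕1⊕1⊕0 = 0
s16: b16⊕b17⊕b18⊕b19⊕b20⊕b21⊕b22⊕b23⊕b24⊕b25⊕b26⊕b27⊕b28⊕b29⊕b30⊕b31 = 1⊕0⊕0⊕1⊕0⊕1⊕1⊕1⊕0⊕1⊕1⊕1⊕1⊕1⊕1⊕0 = 1
Syndrome (s16...s1) = 10111 → position 23.

10111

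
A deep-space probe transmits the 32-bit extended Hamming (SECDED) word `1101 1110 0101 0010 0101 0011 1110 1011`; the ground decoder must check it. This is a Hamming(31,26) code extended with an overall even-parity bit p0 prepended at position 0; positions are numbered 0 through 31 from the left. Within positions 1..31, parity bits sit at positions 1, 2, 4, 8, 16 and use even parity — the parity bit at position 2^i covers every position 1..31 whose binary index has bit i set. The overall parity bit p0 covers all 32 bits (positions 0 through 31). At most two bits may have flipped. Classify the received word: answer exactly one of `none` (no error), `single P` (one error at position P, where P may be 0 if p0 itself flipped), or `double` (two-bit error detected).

single 12

s1: b1⊕b3⊕b5⊕b7⊕b9⊕b11⊕b13⊕b15⊕b17⊕b19⊕b21⊕b23⊕b25⊕b27⊕b29⊕b31 = 1⊕1⊕1⊕0⊕1⊕1⊕0⊕0⊕1⊕1⊕0⊕1⊕1⊕0⊕0⊕1 = 0
s2: b2⊕b3⊕b6⊕b7⊕b10⊕b11⊕b14⊕b15⊕b18⊕b19⊕b22⊕b23⊕b26⊕b27⊕b30⊕b31 = 0⊕1⊕1⊕0⊕0⊕1⊕1⊕0⊕0⊕1⊕1⊕1⊕1⊕0⊕1⊕1 = 0
s4: b4⊕b5⊕b6⊕b7⊕b12⊕b13⊕b14⊕b15⊕b20⊕b21⊕b22⊕b23⊕b28⊕b29⊕b30⊕b31 = 1⊕1⊕1⊕0⊕0⊕0⊕1⊕0⊕0⊕0⊕1⊕1⊕1⊕0⊕1⊕1 = 1
s8: b8⊕b9⊕b10⊕b11⊕b12⊕b13⊕b14⊕b15⊕b24⊕b25⊕b26⊕b27⊕b28⊕b29⊕b30⊕b31 = 0⊕1⊕0⊕1⊕0⊕0⊕1⊕0⊕1⊕1⊕1⊕0⊕1⊕0⊕1⊕1 = 1
s16: b16⊕b17⊕b18⊕b19⊕b20⊕b21⊕b22⊕b23⊕b24⊕b25⊕b26⊕b27⊕b28⊕b29⊕b30⊕b31 = 0⊕1⊕0⊕1⊕0⊕0⊕1⊕1⊕1⊕1⊕1⊕0⊕1⊕0⊕1⊕1 = 0
Syndrome (s16...s1) = 01100 → position 12.
Overall parity (XOR of all 32 bits, including p0): 1⊕1⊕0⊕1⊕1⊕1⊕1⊕0⊕0⊕1⊕0⊕1⊕0⊕0⊕1⊕0⊕0⊕1⊕0⊕1⊕0⊕0⊕1⊕1⊕1⊕1⊕1⊕0⊕1⊕0⊕1⊕1 = 1
Overall=1, syndrome position=12 → single-bit error at position 12.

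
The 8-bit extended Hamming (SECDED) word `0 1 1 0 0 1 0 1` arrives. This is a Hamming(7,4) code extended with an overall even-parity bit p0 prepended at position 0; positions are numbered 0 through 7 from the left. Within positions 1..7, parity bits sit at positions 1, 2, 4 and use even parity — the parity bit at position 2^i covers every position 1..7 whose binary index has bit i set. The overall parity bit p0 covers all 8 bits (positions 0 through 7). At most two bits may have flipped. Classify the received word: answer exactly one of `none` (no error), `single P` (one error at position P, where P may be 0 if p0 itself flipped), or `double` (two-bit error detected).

double

s1: b1⊕b3⊕b5⊕b7 = 1⊕0⊕1⊕1 = 1
s2: b2⊕b3⊕b6⊕b7 = 1⊕0⊕0⊕1 = 0
s4: b4⊕b5⊕b6⊕b7 = 0⊕1⊕0⊕1 = 0
Syndrome (s4...s1) = 001 → position 1.
Overall parity (XOR of all 8 bits, including p0): 0⊕1⊕1⊕0⊕0⊕1⊕0⊕1 = 0
Overall=0, syndrome position=1 → double-bit error detected (uncorrectable).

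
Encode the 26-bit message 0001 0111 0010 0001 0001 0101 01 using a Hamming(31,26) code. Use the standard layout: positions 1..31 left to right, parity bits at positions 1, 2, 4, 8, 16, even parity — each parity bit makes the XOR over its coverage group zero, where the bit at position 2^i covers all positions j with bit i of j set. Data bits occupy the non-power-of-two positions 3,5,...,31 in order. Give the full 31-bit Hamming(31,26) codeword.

Place data bits at non-power-of-two positions: b3=0, b5=0, b6=0, b7=1, b9=0, b10=1, b11=1, b12=1, b13=0, b14=0, b15=1, b17=0, b18=0, b19=0, b20=0, b21=1, b22=0, b23=0, b24=0, b25=1, b26=0, b27=1, b28=0, b29=1, b30=0, b31=1.
p1 = XOR of data positions {3,5,7,9,11,13,15,17,19,21,23,25,27,29,31} = 0⊕0⊕1⊕0⊕1⊕0⊕1⊕0⊕0⊕1⊕0⊕1⊕1⊕1⊕1 = 0
p2 = XOR of data positions {3,6,7,10,11,14,15,18,19,22,23,26,27,30,31} = 0⊕0⊕1⊕1⊕1⊕0⊕1⊕0⊕0⊕0⊕0⊕0⊕1⊕0⊕1 = 0
p4 = XOR of data positions {5,6,7,12,13,14,15,20,21,22,23,28,29,30,31} = 0⊕0⊕1⊕1⊕0⊕0⊕1⊕0⊕1⊕0⊕0⊕0⊕1⊕0⊕1 = 0
p8 = XOR of data positions {9,10,11,12,13,14,15,24,25,26,27,28,29,30,31} = 0⊕1⊕1⊕1⊕0⊕0⊕1⊕0⊕1⊕0⊕1⊕0⊕1⊕0⊕1 = 0
p16 = XOR of data positions {17,18,19,20,21,22,23,24,25,26,27,28,29,30,31} = 0⊕0⊕0⊕0⊕1⊕0⊕0⊕0⊕1⊕0⊕1⊕0⊕1⊕0⊕1 = 1
Codeword b1..b31 = 0000001001110011000010001010101

0000001001110011000010001010101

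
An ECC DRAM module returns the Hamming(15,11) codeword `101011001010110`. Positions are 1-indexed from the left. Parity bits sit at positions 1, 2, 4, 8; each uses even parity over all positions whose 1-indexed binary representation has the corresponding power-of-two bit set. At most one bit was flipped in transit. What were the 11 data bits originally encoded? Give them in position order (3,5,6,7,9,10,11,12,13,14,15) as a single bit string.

s1: b1⊕b3⊕b5⊕b7⊕b9⊕b11⊕b13⊕b15 = 1⊕1⊕1⊕0⊕1⊕1⊕1⊕0 = 0
s2: b2⊕b3⊕b6⊕b7⊕b10⊕b11⊕b14⊕b15 = 0⊕1⊕1⊕0⊕0⊕1⊕1⊕0 = 0
s4: b4⊕b5⊕b6⊕b7⊕b12⊕b13⊕b14⊕b15 = 0⊕1⊕1⊕0⊕0⊕1⊕1⊕0 = 0
s8: b8⊕b9⊕b10⊕b11⊕b12⊕b13⊕b14⊕b15 = 0⊕1⊕0⊕1⊕0⊕1⊕1⊕0 = 0
Syndrome (s8...s1) = 0000 → position 0 (no error).
No correction needed.
Data bits at positions 3,5,6,7,9,10,11,12,13,14,15: 11101010110

11101010110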